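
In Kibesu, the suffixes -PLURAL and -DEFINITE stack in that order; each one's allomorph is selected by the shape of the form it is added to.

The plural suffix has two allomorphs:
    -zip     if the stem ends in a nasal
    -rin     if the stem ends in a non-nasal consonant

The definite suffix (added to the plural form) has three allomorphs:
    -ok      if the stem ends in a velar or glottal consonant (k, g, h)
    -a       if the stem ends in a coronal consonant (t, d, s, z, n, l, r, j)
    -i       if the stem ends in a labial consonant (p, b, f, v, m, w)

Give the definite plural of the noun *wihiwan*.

Since the final consonant of *wihiwan* is /n/ (a nasal), it takes -zip, giving *wihiwanzip*.
Since the final consonant of the plural form *wihiwanzip* is /p/ (labial), it takes -i, giving *wihiwanzipi*.

wihiwanzipi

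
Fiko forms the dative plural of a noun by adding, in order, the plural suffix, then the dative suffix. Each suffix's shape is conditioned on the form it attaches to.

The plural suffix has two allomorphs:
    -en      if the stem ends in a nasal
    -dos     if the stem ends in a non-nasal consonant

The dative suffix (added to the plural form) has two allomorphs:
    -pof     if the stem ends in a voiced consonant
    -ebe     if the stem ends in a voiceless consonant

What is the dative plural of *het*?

hetdosebe

Since the final consonant of *het* is /t/ (non-nasal), it takes -dos, giving *hetdos*.
The final consonant of the plural form *hetdos* is /s/, which is voiceless, so the dative suffix is -ebe, giving *hetdosebe*.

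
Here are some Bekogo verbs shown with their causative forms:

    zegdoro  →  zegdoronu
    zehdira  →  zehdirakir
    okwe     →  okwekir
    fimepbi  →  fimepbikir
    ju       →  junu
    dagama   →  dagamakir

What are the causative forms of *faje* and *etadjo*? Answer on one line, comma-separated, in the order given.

fajekir, etadjonu

The pattern is rounding harmony: -nu when the last vowel of the stem is a rounded vowel (*zegdoro*, *ju*); -kir when the last vowel of the stem is an unrounded vowel (*zehdira*, *okwe*, *fimepbi*, *dagama*).
The last vowel of *faje* is /e/, which is an unrounded vowel, so the suffix is -kir, giving *fajekir*.
The last vowel of *etadjo* is /o/, which is a rounded vowel, so the suffix is -nu, giving *etadjonu*.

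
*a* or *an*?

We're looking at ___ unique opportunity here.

a

The indefinite article is chosen by the initial *sound* of the following word, not its spelling.
*unique* begins with the sound /juː/ (u pronounced /juː/) — a consonant sound.
So the article is *a*: We're looking at a unique opportunity here.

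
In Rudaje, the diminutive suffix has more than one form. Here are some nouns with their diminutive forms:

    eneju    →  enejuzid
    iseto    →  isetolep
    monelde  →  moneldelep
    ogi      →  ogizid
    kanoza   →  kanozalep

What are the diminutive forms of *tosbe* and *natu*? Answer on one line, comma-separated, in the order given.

The alternation tracks the last vowel of the stem — -zid when the last vowel of the stem is a high vowel (*eneju*, *ogi*); -lep when the last vowel of the stem is a non-high vowel (*iseto*, *monelde*, *kanoza*).
*tosbe* — last vowel /e/ (a non-high vowel) → -lep → *tosbelep*.
The last vowel of *natu* is /u/, which is a high vowel, so the suffix is -zid, giving *natuzid*.

tosbelep, natuzid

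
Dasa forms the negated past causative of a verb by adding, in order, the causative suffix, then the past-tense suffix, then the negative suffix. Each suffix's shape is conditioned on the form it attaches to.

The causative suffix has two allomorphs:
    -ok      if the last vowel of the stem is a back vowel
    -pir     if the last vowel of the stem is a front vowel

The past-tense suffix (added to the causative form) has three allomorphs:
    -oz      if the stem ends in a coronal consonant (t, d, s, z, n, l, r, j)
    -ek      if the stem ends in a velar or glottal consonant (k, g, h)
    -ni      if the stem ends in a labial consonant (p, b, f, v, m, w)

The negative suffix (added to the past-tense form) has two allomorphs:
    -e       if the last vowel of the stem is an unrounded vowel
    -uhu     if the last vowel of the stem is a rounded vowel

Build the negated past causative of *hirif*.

hirifpirozuhu

The last vowel of *hirif* is /i/, which is a front vowel, so the causative suffix is -pir, giving *hirifpir*.
The final consonant of the causative form *hirifpir* is /r/, which is coronal, so the past-tense suffix is -oz, giving *hirifpiroz*.
Since the last vowel of the past-tense form *hirifpiroz* is /o/ (a rounded vowel), it takes -uhu, giving *hirifpirozuhu*.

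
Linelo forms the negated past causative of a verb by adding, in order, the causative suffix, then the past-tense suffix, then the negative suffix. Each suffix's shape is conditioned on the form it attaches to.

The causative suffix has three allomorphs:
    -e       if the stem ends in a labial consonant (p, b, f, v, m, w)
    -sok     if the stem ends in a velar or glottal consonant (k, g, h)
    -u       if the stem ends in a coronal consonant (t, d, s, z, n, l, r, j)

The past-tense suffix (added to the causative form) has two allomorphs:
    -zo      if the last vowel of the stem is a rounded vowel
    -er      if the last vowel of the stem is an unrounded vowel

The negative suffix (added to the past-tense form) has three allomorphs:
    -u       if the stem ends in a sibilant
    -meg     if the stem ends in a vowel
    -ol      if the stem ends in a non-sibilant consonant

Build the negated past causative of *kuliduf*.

kulidufeerol

*kuliduf*: final consonant = /f/, labial → -e → *kulidufe*.
The causative form *kulidufe*: last vowel = /e/, an unrounded vowel → -er → *kulidufeer*.
The past-tense form *kulidufeer* — final sound /r/ (a non-sibilant consonant) → -ol → *kulidufeerol*.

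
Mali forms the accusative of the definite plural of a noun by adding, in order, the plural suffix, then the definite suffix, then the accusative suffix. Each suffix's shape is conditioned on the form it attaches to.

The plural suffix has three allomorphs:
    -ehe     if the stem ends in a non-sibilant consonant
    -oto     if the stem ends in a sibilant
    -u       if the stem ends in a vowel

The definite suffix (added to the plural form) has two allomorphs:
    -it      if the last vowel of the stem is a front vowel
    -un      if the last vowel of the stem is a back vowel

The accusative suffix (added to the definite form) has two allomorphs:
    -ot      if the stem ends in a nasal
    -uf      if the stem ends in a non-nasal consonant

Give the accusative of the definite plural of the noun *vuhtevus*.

*vuhtevus* — final sound /s/ (a sibilant) → -oto → *vuhtevusoto*.
Since the last vowel of the plural form *vuhtevusoto* is /o/ (a back vowel), it takes -un, giving *vuhtevusotoun*.
Since the final consonant of the definite form *vuhtevusotoun* is /n/ (a nasal), it takes -ot, giving *vuhtevusotounot*.

vuhtevusotounot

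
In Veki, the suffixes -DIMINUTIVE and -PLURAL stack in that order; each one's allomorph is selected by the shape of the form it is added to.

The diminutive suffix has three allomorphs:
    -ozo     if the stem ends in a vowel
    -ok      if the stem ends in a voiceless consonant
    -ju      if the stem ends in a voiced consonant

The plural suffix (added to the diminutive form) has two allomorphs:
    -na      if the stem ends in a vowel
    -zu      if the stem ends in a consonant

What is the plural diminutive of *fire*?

fireozona

*fire* — final sound /e/ (a vowel) → -ozo → *fireozo*.
The diminutive form *fireozo*: final sound = /o/, a vowel → -na → *fireozona*.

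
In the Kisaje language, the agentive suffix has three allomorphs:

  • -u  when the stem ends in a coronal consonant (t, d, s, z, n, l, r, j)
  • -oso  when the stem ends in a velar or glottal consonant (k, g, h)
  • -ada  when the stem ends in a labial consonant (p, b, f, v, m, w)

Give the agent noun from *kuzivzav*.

kuzivzavada

*kuzivzav* — final consonant /v/ (labial) → -ada → *kuzivzavada*.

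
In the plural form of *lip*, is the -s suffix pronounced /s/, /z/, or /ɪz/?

/s/

The stem *lip* ends in a voiceless non-sibilant consonant.
The plural suffix surfaces as /ɪz/ after sibilants, /s/ after other voiceless consonants, and /z/ after other voiced sounds.
So the plural -s on *lip* is pronounced /s/.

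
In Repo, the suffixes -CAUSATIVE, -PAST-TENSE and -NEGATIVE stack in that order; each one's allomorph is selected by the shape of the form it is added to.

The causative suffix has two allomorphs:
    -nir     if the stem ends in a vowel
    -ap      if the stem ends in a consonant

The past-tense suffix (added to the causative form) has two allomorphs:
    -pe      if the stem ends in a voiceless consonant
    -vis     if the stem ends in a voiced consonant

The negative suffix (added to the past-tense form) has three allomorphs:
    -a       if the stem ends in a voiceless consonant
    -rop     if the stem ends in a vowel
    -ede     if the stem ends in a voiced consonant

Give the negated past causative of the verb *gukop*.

*gukop*: final sound = /p/, a consonant → -ap → *gukopap*.
The final consonant of the causative form *gukopap* is /p/, which is voiceless, so the past-tense suffix is -pe, giving *gukopappe*.
The past-tense form *gukopappe*: final sound = /e/, a vowel → -rop → *gukopapperop*.

gukopapperop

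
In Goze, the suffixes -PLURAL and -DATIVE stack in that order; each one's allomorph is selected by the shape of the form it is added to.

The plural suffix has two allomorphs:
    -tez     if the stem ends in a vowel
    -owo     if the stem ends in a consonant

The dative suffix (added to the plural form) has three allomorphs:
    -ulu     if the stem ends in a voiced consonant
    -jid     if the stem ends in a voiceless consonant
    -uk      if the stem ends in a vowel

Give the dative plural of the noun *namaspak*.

*namaspak*: final sound = /k/, a consonant → -owo → *namaspakowo*.
Since the final sound of the plural form *namaspakowo* is /o/ (a vowel), it takes -uk, giving *namaspakowouk*.

namaspakowouk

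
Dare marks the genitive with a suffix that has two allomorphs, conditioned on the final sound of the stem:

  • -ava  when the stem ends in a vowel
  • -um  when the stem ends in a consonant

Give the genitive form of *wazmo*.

wazmoava

Since the final sound of *wazmo* is /o/ (a vowel), it takes -ava, giving *wazmoava*.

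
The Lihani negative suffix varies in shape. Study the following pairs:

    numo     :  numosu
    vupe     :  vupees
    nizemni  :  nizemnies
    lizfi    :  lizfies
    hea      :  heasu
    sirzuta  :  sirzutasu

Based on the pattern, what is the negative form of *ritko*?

ritkosu

The alternation tracks the last vowel of the stem — -es when the last vowel of the stem is a front vowel (*vupe*, *nizemni*, *lizfi*); -su when the last vowel of the stem is a back vowel (*numo*, *hea*, *sirzuta*).
The last vowel of *ritko* is /o/, which is a back vowel, so the suffix is -su, giving *ritkosu*.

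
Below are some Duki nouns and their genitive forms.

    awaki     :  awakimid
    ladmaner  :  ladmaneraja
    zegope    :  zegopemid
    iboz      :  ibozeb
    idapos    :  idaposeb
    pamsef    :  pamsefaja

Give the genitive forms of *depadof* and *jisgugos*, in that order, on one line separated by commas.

The suffix is conditioned by the final sound: -eb when the stem ends in a sibilant (*iboz*, *idapos*); -aja when the stem ends in a non-sibilant consonant (*ladmaner*, *pamsef*); -mid when the stem ends in a vowel (*awaki*, *zegope*).
The final sound of *depadof* is /f/, which is a non-sibilant consonant, so the suffix is -aja, giving *depadofaja*.
*jisgugos* — final sound /s/ (a sibilant) → -eb → *jisgugoseb*.

depadofaja, jisgugoseb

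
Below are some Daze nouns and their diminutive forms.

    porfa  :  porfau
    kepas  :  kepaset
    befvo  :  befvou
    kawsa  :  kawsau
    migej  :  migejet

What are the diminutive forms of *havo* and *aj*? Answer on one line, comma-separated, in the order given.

havou, ajet

The suffix is conditioned by the final sound: -et when the stem ends in a consonant (*kepas*, *migej*); -u when the stem ends in a vowel (*porfa*, *befvo*, *kawsa*).
The final sound of *havo* is /o/, which is a vowel, so the suffix is -u, giving *havou*.
The final sound of *aj* is /j/, which is a consonant, so the suffix is -et, giving *ajet*.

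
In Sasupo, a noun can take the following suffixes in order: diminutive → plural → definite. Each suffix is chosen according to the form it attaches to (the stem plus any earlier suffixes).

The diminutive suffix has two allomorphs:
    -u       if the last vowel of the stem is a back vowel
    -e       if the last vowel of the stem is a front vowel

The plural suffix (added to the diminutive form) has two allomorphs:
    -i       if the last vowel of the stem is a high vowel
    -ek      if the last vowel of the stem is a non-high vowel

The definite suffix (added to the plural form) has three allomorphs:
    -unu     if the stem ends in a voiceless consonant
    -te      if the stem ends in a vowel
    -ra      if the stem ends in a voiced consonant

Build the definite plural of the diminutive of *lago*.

lagouite

The last vowel of *lago* is /o/, which is a back vowel, so the diminutive suffix is -u, giving *lagou*.
Since the last vowel of the diminutive form *lagou* is /u/ (a high vowel), it takes -i, giving *lagoui*.
The plural form *lagoui* — final sound /i/ (a vowel) → -te → *lagouite*.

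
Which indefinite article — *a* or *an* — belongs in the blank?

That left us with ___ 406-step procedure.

a

The indefinite article is chosen by the initial *sound* of the following word, not its spelling.
The number *406* is spoken "four hundred …", beginning with /fɔr/ — a consonant sound.
So the article is *a*: That left us with a 406-step procedure.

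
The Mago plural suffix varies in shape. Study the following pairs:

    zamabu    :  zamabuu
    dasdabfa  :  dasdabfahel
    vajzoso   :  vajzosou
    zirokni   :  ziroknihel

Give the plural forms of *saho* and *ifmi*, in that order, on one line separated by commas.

sahou, ifmihel

The pattern is rounding harmony: -u when the last vowel of the stem is a rounded vowel (*zamabu*, *vajzoso*); -hel when the last vowel of the stem is an unrounded vowel (*dasdabfa*, *zirokni*).
Since the last vowel of *saho* is /o/ (a rounded vowel), it takes -u, giving *sahou*.
*ifmi*: last vowel = /i/, an unrounded vowel → -hel → *ifmihel*.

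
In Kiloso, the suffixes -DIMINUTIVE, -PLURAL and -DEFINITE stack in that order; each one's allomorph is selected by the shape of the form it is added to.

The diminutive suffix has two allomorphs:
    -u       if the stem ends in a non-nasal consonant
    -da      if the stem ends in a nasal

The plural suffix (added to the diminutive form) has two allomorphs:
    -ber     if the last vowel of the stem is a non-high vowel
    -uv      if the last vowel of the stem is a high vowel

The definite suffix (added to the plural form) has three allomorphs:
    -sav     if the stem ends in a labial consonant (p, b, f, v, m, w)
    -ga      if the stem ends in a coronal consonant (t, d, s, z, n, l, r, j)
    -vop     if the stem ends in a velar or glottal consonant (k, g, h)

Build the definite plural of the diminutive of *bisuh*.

*bisuh*: final consonant = /h/, non-nasal → -u → *bisuhu*.
The diminutive form *bisuhu*: last vowel = /u/, a high vowel → -uv → *bisuhuuv*.
The plural form *bisuhuuv* — final consonant /v/ (labial) → -sav → *bisuhuuvsav*.

bisuhuuvsav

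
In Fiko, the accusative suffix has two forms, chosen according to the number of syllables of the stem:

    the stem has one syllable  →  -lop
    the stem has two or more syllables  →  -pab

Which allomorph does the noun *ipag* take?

-pab

*ipag* (2 syllables) → -pab.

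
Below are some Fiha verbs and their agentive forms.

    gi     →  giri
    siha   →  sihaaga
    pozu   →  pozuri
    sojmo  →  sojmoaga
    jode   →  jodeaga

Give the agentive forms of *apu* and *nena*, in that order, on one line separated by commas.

apuri, nenaaga

The pattern is height harmony: -ri when the last vowel of the stem is a high vowel (*gi*, *pozu*); -aga when the last vowel of the stem is a non-high vowel (*siha*, *sojmo*, *jode*).
*apu* — last vowel /u/ (a high vowel) → -ri → *apuri*.
The last vowel of *nena* is /a/, which is a non-high vowel, so the suffix is -aga, giving *nenaaga*.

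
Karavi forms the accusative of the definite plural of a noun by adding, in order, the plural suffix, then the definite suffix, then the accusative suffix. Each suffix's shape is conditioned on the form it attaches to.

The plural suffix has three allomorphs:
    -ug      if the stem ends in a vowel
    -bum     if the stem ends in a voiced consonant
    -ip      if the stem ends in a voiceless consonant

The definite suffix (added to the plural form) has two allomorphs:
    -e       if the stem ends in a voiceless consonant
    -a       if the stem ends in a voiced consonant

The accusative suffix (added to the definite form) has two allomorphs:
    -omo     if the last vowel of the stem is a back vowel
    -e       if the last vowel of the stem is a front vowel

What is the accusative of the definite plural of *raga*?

ragaugaomo

*raga*: final sound = /a/, a vowel → -ug → *ragaug*.
The plural form *ragaug* — final consonant /g/ (voiced) → -a → *ragauga*.
The definite form *ragauga* — last vowel /a/ (a back vowel) → -omo → *ragaugaomo*.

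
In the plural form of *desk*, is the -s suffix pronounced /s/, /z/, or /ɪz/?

The stem *desk* ends in a voiceless non-sibilant consonant.
The plural suffix surfaces as /ɪz/ after sibilants, /s/ after other voiceless consonants, and /z/ after other voiced sounds.
So the plural -s on *desk* is pronounced /s/.

/s/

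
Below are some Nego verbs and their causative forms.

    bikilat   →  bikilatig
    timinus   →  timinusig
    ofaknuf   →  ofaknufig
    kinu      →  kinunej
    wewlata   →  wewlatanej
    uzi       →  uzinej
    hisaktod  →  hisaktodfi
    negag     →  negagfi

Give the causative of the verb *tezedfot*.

tezedfotig

Looking at the final sound of each stem: -ig when the stem ends in a voiceless consonant (*bikilat*, *timinus*, *ofaknuf*); -fi when the stem ends in a voiced consonant (*hisaktod*, *negag*); -nej when the stem ends in a vowel (*kinu*, *wewlata*, *uzi*).
The final sound of *tezedfot* is /t/, which is a voiceless consonant, so the suffix is -ig, giving *tezedfotig*.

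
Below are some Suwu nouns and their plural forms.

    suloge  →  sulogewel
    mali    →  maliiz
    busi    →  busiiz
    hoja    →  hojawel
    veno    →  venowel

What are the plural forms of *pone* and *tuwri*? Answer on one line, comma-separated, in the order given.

ponewel, tuwriiz

The suffix is conditioned by the last vowel: -iz when the last vowel of the stem is a high vowel (*mali*, *busi*); -wel when the last vowel of the stem is a non-high vowel (*suloge*, *hoja*, *veno*).
*pone* — last vowel /e/ (a non-high vowel) → -wel → *ponewel*.
*tuwri*: last vowel = /i/, a high vowel → -iz → *tuwriiz*.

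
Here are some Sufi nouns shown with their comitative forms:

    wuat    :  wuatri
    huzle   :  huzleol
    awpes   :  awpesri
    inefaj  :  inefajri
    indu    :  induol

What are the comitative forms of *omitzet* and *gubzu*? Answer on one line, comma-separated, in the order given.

The suffix is conditioned by the final sound: -ri when the stem ends in a consonant (*wuat*, *awpes*, *inefaj*); -ol when the stem ends in a vowel (*huzle*, *indu*).
Since the final sound of *omitzet* is /t/ (a consonant), it takes -ri, giving *omitzetri*.
*gubzu*: final sound = /u/, a vowel → -ol → *gubzuol*.

omitzetri, gubzuol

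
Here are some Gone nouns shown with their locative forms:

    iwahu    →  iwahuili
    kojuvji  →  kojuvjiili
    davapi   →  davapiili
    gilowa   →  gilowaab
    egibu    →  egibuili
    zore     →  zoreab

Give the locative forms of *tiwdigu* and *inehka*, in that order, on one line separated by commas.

Looking at the last vowel of each stem: -ili when the last vowel of the stem is a high vowel (*iwahu*, *kojuvji*, *davapi*, *egibu*); -ab when the last vowel of the stem is a non-high vowel (*gilowa*, *zore*).
*tiwdigu* — last vowel /u/ (a high vowel) → -ili → *tiwdiguili*.
*inehka*: last vowel = /a/, a non-high vowel → -ab → *inehkaab*.

tiwdiguili, inehkaab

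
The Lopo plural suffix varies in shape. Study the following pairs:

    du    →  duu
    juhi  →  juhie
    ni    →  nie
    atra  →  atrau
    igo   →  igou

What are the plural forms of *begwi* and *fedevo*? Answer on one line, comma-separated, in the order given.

The pattern is front/back vowel harmony: -e when the last vowel of the stem is a front vowel (*juhi*, *ni*); -u when the last vowel of the stem is a back vowel (*du*, *atra*, *igo*).
The last vowel of *begwi* is /i/, which is a front vowel, so the suffix is -e, giving *begwie*.
Since the last vowel of *fedevo* is /o/ (a back vowel), it takes -u, giving *fedevou*.

begwie, fedevou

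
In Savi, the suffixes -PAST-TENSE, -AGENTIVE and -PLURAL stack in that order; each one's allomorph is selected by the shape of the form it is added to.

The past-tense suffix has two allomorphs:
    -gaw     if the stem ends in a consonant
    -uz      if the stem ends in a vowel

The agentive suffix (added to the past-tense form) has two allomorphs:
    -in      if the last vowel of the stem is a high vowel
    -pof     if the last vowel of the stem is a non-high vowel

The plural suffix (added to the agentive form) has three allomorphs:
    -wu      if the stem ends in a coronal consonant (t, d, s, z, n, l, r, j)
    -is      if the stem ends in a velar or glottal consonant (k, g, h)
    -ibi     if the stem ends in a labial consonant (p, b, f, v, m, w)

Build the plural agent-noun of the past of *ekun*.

ekungawpofibi

The final sound of *ekun* is /n/, which is a consonant, so the past-tense suffix is -gaw, giving *ekungaw*.
The last vowel of the past-tense form *ekungaw* is /a/, which is a non-high vowel, so the agentive suffix is -pof, giving *ekungawpof*.
The agentive form *ekungawpof*: final consonant = /f/, labial → -ibi → *ekungawpofibi*.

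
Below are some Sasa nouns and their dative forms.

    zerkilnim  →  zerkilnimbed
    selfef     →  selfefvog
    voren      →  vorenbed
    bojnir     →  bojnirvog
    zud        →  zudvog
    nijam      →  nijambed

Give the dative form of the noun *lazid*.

lazidvog

Looking at the final consonant of each stem: -bed when the stem ends in a nasal (*zerkilnim*, *voren*, *nijam*); -vog when the stem ends in a non-nasal consonant (*selfef*, *bojnir*, *zud*).
*lazid*: final consonant = /d/, non-nasal → -vog → *lazidvog*.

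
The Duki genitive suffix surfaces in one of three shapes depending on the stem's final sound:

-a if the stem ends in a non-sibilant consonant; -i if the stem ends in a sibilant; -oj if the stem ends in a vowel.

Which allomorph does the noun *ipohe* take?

-oj

Since the final sound of *ipohe* is /e/ (a vowel), it takes -oj.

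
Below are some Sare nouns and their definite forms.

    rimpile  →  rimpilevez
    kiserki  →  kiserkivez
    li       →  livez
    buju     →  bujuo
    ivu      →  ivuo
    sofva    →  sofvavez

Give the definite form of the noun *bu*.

Looking at the last vowel of each stem: -o when the last vowel of the stem is a rounded vowel (*buju*, *ivu*); -vez when the last vowel of the stem is an unrounded vowel (*rimpile*, *kiserki*, *li*, *sofva*).
The last vowel of *bu* is /u/, which is a rounded vowel, so the suffix is -o, giving *buo*.

buo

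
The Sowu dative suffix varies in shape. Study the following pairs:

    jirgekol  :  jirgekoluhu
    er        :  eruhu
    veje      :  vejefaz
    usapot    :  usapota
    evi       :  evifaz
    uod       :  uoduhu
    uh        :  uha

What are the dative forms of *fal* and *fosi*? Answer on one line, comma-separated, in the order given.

faluhu, fosifaz

The suffix is conditioned by the final sound: -a when the stem ends in a voiceless consonant (*usapot*, *uh*); -uhu when the stem ends in a voiced consonant (*jirgekol*, *er*, *uod*); -faz when the stem ends in a vowel (*veje*, *evi*).
The final sound of *fal* is /l/, which is a voiced consonant, so the suffix is -uhu, giving *faluhu*.
Since the final sound of *fosi* is /i/ (a vowel), it takes -faz, giving *fosifaz*.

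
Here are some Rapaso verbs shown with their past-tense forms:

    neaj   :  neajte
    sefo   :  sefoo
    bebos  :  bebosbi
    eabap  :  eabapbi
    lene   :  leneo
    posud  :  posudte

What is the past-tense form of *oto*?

otoo

The suffix is conditioned by the final sound: -bi when the stem ends in a voiceless consonant (*bebos*, *eabap*); -te when the stem ends in a voiced consonant (*neaj*, *posud*); -o when the stem ends in a vowel (*sefo*, *lene*).
*oto* — final sound /o/ (a vowel) → -o → *otoo*.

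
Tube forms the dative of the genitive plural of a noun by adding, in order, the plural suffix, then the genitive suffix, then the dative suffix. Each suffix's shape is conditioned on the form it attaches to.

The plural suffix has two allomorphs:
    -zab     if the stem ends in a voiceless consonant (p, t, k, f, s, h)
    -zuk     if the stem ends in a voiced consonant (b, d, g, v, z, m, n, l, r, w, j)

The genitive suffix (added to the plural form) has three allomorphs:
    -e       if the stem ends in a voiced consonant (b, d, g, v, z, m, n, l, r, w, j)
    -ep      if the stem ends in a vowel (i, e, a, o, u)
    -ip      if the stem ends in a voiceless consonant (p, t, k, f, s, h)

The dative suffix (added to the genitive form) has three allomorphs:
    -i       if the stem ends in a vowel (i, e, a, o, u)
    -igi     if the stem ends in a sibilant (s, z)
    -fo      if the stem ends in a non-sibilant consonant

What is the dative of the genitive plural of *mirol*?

The final consonant of *mirol* is /l/, which is voiced, so the plural suffix is -zuk, giving *mirolzuk*.
The plural form *mirolzuk*: final sound = /k/, a voiceless consonant → -ip → *mirolzukip*.
The genitive form *mirolzukip*: final sound = /p/, a non-sibilant consonant → -fo → *mirolzukipfo*.

mirolzukipfo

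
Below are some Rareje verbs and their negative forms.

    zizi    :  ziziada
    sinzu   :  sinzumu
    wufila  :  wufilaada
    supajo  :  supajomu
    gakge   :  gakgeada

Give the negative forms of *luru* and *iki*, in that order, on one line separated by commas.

lurumu, ikiada

The pattern is rounding harmony: -mu when the last vowel of the stem is a rounded vowel (*sinzu*, *supajo*); -ada when the last vowel of the stem is an unrounded vowel (*zizi*, *wufila*, *gakge*).
The last vowel of *luru* is /u/, which is a rounded vowel, so the suffix is -mu, giving *lurumu*.
The last vowel of *iki* is /i/, which is an unrounded vowel, so the suffix is -ada, giving *ikiada*.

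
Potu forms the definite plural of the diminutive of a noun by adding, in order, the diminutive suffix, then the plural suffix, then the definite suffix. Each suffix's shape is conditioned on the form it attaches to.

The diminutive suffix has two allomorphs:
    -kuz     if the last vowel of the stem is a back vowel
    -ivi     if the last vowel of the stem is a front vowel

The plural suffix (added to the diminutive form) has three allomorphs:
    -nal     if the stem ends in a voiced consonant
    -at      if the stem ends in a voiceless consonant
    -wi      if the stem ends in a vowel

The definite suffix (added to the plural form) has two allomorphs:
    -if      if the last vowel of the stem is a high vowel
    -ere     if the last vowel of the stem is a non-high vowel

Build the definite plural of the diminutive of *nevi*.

*nevi* — last vowel /i/ (a front vowel) → -ivi → *neviivi*.
Since the final sound of the diminutive form *neviivi* is /i/ (a vowel), it takes -wi, giving *neviiviwi*.
The last vowel of the plural form *neviiviwi* is /i/, which is a high vowel, so the definite suffix is -if, giving *neviiviwiif*.

neviiviwiif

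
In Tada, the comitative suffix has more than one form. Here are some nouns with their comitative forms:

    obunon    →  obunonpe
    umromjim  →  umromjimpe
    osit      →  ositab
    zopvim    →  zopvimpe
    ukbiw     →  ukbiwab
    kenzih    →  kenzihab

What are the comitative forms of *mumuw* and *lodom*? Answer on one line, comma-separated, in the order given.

The suffix is conditioned by the final consonant: -pe when the stem ends in a nasal (*obunon*, *umromjim*, *zopvim*); -ab when the stem ends in a non-nasal consonant (*osit*, *ukbiw*, *kenzih*).
*mumuw*: final consonant = /w/, non-nasal → -ab → *mumuwab*.
*lodom* — final consonant /m/ (a nasal) → -pe → *lodompe*.

mumuwab, lodompe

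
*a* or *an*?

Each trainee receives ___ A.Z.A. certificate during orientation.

The indefinite article is chosen by the initial *sound* of the following word, not its spelling.
The initialism *A.Z.A.* is read letter by letter; the first letter, A, is pronounced /eɪ/, which begins with a vowel sound.
So the article is *an*: Each trainee receives an A.Z.A. certificate during orientation.

an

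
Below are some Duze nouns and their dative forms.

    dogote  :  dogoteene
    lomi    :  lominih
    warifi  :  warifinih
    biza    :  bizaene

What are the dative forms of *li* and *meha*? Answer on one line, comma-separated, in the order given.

linih, mehaene

The suffix is conditioned by the last vowel: -nih when the last vowel of the stem is a high vowel (*lomi*, *warifi*); -ene when the last vowel of the stem is a non-high vowel (*dogote*, *biza*).
Since the last vowel of *li* is /i/ (a high vowel), it takes -nih, giving *linih*.
*meha* — last vowel /a/ (a non-high vowel) → -ene → *mehaene*.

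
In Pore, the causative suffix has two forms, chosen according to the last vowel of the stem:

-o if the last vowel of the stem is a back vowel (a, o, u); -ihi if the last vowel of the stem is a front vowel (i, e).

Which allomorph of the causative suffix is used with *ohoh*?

*ohoh* — last vowel /o/ (a back vowel) → -o.

-o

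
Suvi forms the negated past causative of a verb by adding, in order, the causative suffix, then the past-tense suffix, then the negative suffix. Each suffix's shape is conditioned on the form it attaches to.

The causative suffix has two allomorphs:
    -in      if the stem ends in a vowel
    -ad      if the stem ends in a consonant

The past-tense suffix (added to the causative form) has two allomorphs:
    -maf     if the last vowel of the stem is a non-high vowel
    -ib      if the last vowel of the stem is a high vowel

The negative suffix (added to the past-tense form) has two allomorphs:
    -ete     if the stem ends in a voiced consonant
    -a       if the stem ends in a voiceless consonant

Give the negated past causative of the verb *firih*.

firihadmafa

*firih*: final sound = /h/, a consonant → -ad → *firihad*.
Since the last vowel of the causative form *firihad* is /a/ (a non-high vowel), it takes -maf, giving *firihadmaf*.
The final consonant of the past-tense form *firihadmaf* is /f/, which is voiceless, so the negative suffix is -a, giving *firihadmafa*.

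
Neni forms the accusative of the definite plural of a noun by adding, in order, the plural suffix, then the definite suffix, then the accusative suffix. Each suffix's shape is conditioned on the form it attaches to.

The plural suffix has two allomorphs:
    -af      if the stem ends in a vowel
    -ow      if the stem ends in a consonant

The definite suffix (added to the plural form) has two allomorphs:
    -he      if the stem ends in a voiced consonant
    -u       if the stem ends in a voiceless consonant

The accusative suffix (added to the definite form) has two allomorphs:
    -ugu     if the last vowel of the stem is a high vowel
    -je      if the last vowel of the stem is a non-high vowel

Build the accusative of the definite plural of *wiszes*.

The final sound of *wiszes* is /s/, which is a consonant, so the plural suffix is -ow, giving *wiszesow*.
The plural form *wiszesow* — final consonant /w/ (voiced) → -he → *wiszesowhe*.
The last vowel of the definite form *wiszesowhe* is /e/, which is a non-high vowel, so the accusative suffix is -je, giving *wiszesowheje*.

wiszesowheje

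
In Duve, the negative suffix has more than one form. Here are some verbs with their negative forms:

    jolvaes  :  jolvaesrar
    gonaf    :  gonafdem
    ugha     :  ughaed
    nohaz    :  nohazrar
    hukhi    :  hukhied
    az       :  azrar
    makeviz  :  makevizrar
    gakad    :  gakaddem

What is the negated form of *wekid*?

wekiddem

Looking at the final sound of each stem: -rar when the stem ends in a sibilant (*jolvaes*, *nohaz*, *az*, *makeviz*); -dem when the stem ends in a non-sibilant consonant (*gonaf*, *gakad*); -ed when the stem ends in a vowel (*ugha*, *hukhi*).
*wekid* — final sound /d/ (a non-sibilant consonant) → -dem → *wekiddem*.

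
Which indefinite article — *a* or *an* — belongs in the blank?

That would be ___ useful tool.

The indefinite article is chosen by the initial *sound* of the following word, not its spelling.
*useful* begins with the sound /juː/ (u pronounced /juː/) — a consonant sound.
So the article is *a*: That would be a useful tool.

a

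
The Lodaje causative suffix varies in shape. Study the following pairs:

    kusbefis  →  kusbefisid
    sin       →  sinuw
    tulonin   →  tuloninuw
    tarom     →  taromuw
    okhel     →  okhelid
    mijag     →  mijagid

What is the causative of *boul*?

The alternation tracks the final consonant of the stem — -uw when the stem ends in a nasal (*sin*, *tulonin*, *tarom*); -id when the stem ends in a non-nasal consonant (*kusbefis*, *okhel*, *mijag*).
*boul* — final consonant /l/ (non-nasal) → -id → *boulid*.

boulid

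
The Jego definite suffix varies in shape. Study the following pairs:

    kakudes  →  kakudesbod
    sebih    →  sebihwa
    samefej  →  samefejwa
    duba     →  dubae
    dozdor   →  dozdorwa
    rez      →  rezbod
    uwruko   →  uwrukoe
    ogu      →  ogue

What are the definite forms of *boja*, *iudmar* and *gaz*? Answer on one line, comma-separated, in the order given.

The suffix is conditioned by the final sound: -bod when the stem ends in a sibilant (*kakudes*, *rez*); -wa when the stem ends in a non-sibilant consonant (*sebih*, *samefej*, *dozdor*); -e when the stem ends in a vowel (*duba*, *uwruko*, *ogu*).
*boja*: final sound = /a/, a vowel → -e → *bojae*.
The final sound of *iudmar* is /r/, which is a non-sibilant consonant, so the suffix is -wa, giving *iudmarwa*.
*gaz*: final sound = /z/, a sibilant → -bod → *gazbod*.

bojae, iudmarwa, gazbod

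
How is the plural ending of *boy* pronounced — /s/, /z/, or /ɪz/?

/z/

The stem *boy* ends in a voiced non-sibilant sound.
The plural suffix surfaces as /ɪz/ after sibilants, /s/ after other voiceless consonants, and /z/ after other voiced sounds.
So the plural -s on *boy* is pronounced /z/.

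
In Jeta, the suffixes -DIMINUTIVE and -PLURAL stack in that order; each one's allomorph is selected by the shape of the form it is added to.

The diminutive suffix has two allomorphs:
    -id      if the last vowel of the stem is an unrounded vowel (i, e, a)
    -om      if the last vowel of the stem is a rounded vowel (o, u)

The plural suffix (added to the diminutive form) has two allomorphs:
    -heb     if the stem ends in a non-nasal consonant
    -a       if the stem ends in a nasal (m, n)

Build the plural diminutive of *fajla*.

fajlaidheb

Since the last vowel of *fajla* is /a/ (an unrounded vowel), it takes -id, giving *fajlaid*.
The diminutive form *fajlaid*: final consonant = /d/, non-nasal → -heb → *fajlaidheb*.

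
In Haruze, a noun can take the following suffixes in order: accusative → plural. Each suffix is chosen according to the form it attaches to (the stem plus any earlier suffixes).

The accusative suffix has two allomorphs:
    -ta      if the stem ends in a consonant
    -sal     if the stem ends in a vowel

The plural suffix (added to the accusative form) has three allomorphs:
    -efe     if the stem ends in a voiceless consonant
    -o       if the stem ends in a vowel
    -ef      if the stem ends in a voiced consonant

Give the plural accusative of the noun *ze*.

zesalef

*ze* — final sound /e/ (a vowel) → -sal → *zesal*.
The accusative form *zesal* — final sound /l/ (a voiced consonant) → -ef → *zesalef*.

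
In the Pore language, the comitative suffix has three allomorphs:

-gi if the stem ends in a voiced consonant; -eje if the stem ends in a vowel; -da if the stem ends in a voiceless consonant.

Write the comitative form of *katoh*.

The final sound of *katoh* is /h/, which is a voiceless consonant, so the suffix is -da, giving *katohda*.

katohda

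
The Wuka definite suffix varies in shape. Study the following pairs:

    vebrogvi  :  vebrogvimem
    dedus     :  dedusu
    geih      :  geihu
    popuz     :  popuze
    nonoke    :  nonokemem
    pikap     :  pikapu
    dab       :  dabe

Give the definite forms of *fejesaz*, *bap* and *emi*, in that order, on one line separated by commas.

The suffix is conditioned by the final sound: -u when the stem ends in a voiceless consonant (*dedus*, *geih*, *pikap*); -e when the stem ends in a voiced consonant (*popuz*, *dab*); -mem when the stem ends in a vowel (*vebrogvi*, *nonoke*).
The final sound of *fejesaz* is /z/, which is a voiced consonant, so the suffix is -e, giving *fejesaze*.
The final sound of *bap* is /p/, which is a voiceless consonant, so the suffix is -u, giving *bapu*.
*emi*: final sound = /i/, a vowel → -mem → *emimem*.

fejesaze, bapu, emimem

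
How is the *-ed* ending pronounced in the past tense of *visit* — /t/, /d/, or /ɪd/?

The stem *visit* ends in /t/ or /d/.
The -ed suffix is realized as /ɪd/ after /t, d/; as /t/ after other voiceless consonants; and as /d/ after other voiced sounds.
So -ed on *visit* is pronounced /ɪd/.

/ɪd/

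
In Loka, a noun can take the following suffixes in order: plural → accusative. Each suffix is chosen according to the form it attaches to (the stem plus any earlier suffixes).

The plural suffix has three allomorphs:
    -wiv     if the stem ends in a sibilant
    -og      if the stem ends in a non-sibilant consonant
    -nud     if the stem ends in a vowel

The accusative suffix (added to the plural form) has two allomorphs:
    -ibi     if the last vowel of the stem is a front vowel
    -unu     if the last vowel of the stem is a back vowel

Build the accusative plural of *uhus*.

uhuswivibi

The final sound of *uhus* is /s/, which is a sibilant, so the plural suffix is -wiv, giving *uhuswiv*.
The last vowel of the plural form *uhuswiv* is /i/, which is a front vowel, so the accusative suffix is -ibi, giving *uhuswivibi*.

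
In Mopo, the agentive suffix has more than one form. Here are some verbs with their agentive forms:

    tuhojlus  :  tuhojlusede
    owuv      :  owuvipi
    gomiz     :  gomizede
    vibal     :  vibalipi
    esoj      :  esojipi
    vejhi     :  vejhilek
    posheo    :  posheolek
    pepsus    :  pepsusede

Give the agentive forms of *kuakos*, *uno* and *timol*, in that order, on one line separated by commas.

The pattern is sibilance of the final sound: -ede when the stem ends in a sibilant (*tuhojlus*, *gomiz*, *pepsus*); -ipi when the stem ends in a non-sibilant consonant (*owuv*, *vibal*, *esoj*); -lek when the stem ends in a vowel (*vejhi*, *posheo*).
*kuakos* — final sound /s/ (a sibilant) → -ede → *kuakosede*.
*uno* — final sound /o/ (a vowel) → -lek → *unolek*.
Since the final sound of *timol* is /l/ (a non-sibilant consonant), it takes -ipi, giving *timolipi*.

kuakosede, unolek, timolipi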